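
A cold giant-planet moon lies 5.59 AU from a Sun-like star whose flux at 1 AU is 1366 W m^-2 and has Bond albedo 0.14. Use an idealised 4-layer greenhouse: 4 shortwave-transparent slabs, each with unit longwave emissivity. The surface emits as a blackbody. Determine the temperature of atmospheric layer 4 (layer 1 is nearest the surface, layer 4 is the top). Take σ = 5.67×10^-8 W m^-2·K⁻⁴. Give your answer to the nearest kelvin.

By the inverse-square law, S = 1366/5.59² = 43.71 W m^-2.
Top-of-atmosphere balance: σT_e⁴ = S(1−α)/4 = 9.399 W m^-2 → T_e = 113.5 K.
The net upward flux σT_e⁴ is constant between every pair of levels, so T_k⁴ = (N+1−k)T_e⁴.
With k = 4: T_4 = (4+1−4)^¼·113.5 K = 113.5 K.

113 K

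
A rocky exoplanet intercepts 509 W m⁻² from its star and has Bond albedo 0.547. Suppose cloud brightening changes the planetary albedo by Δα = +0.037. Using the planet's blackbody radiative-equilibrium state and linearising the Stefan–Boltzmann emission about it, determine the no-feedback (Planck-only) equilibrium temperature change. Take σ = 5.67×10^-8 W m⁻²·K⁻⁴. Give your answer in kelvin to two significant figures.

-3.6 K

The baseline emission temperature is T_e = 178.6 K.
The change in absorbed flux is Δ[S(1−α)/4] = −SΔα/4 = -4.708 W m⁻².
Linearising σT⁴ gives d(σT⁴)/dT = 4σT_e³ = 1.291 W m⁻² per K.
Hence the no-feedback warming is ΔF/(4σT_e³) = -3.65 K.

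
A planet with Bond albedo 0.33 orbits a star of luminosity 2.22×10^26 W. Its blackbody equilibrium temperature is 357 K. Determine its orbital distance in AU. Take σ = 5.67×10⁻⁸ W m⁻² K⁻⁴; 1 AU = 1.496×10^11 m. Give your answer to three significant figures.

The flux needed for this T is 4σT⁴/(1−0.33) = 5498 W m⁻².
From L = 4πd²S, d = √(2.22×10^26/(4π·5498)) = 5.668×10^10 m = 0.3789 AU.

0.379 AU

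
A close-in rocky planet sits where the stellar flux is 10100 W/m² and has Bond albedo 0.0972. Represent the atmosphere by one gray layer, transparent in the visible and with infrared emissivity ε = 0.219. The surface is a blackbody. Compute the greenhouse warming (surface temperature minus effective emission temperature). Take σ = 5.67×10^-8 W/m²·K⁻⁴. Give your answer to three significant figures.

The planet radiates to space at T_e = [S(1−α)/(4σ)]^(1/4) = 447.8 K.
The surface balance (absorbed SW + ε·downward IR = σT_s⁴) with T_a⁴ = T_s⁴/2 reduces to T_s = T_e·[2/(2−ε)]^¼ = 461.0 K.
T_s − T_e = 461.0 − 447.8 = 13.17 K.

13.2 kelvin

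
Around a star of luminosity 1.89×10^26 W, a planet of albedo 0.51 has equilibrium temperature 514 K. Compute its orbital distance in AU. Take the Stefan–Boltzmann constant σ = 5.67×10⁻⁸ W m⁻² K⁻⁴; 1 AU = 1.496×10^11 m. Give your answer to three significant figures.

0.144 AU

Energy balance gives S = 4σT⁴/(1−α) = 32310 W m⁻².
Then d = [L/(4πS)]^(1/2) = 2.158×10^10 m, i.e. 0.1442 AU.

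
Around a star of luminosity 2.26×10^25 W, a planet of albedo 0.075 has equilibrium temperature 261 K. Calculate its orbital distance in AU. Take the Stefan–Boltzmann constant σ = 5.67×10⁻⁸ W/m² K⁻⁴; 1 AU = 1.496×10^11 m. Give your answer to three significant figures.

0.266 AU

Required flux: S = 4σT⁴/(1−α) = 1138 W/m².
S = L/(4πd²) → d = √(L/4πS) = √(2.26×10^25/(4π·1138)) = 3.976×10^10 m = 0.2658 AU.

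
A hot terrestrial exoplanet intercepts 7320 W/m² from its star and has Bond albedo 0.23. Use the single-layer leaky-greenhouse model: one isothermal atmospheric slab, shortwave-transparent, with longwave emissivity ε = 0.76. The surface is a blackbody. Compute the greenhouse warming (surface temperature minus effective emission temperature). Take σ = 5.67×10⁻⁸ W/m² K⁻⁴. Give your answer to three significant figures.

At the top of the atmosphere, σT_e⁴ = S(1−α)/4 = 1409 W/m², giving T_e = 397.0 K.
Surface balance with a leaky layer gives σT_s⁴ = σT_e⁴·2/(2−ε), so T_s = T_e·[2/(2−0.76)]^(1/4) = 447.4 K.
T_s − T_e = 447.4 − 397.0 = 50.40 K.

50.4 K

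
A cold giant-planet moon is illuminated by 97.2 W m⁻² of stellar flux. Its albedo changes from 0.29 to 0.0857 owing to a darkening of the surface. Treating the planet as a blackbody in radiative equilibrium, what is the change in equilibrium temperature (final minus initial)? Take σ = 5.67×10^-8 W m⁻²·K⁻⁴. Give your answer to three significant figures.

Initial: T₁ = [S(1−0.29)/(4σ)]^(1/4) = 132.1 K.
With α = 0.0857, T₂ = 140.7 K.
ΔT = T₂ − T₁ = 8.620 K.

8.62 K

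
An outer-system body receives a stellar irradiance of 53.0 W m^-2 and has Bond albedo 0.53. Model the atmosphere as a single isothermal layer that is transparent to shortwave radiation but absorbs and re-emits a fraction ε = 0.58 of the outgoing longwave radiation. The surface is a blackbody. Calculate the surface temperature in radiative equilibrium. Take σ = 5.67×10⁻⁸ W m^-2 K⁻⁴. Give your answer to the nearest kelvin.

112 K

The planet radiates to space at T_e = [S(1−α)/(4σ)]^(1/4) = 102.4 K.
The surface balance (absorbed SW + ε·downward IR = σT_s⁴) with T_a⁴ = T_s⁴/2 reduces to T_s = T_e·[2/(2−ε)]^¼ = 111.5 K.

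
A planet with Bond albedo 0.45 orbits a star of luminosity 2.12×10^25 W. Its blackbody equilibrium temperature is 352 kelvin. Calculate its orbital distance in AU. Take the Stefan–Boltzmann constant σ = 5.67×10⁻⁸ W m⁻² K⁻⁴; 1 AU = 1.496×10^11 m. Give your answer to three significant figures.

0.109 AU

Required flux: S = 4σT⁴/(1−α) = 6331 W m⁻².
Then d = [L/(4πS)]^(1/2) = 1.632×10^10 m, i.e. 0.1091 AU.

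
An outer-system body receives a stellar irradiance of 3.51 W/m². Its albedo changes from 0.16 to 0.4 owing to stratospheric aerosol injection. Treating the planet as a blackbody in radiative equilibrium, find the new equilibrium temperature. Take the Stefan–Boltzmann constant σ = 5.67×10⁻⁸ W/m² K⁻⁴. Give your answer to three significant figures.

55.2 K

T₂ = [S(1−α₂)/(4σ)]^(1/4) = [3.510·0.6/(4σ)]^(1/4) = 55.20 K.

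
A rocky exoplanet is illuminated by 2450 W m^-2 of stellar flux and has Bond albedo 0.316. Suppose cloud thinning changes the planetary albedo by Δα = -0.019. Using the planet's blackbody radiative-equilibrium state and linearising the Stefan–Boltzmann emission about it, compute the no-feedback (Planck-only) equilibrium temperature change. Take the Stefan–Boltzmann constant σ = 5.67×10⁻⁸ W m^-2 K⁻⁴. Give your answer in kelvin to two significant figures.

2.0 kelvin

Reference equilibrium: T_e = [S(1−α)/(4σ)]^(1/4) = 293.2 K.
The change in absorbed flux is Δ[S(1−α)/4] = −SΔα/4 = 11.64 W m^-2.
The Planck feedback parameter is 4σT_e³ = 5.716 W m^-2/K.
ΔT₀ = ΔF/λ_P = 11.64/5.716 = 2.04 K.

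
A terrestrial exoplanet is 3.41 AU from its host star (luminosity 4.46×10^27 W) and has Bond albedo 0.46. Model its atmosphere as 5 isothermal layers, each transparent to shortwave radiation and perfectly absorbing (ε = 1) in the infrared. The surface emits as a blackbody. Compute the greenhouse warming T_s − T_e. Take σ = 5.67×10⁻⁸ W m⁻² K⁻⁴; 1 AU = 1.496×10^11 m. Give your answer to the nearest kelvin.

135 K

d = 3.41 × 1.496×10^11 m = 5.101×10^11 m.
Flux at the orbit: S = L/(4πd²) = 4.46×10^27/(4π·(5.10×10^11)²) = 1364 W m⁻².
Top-of-atmosphere balance: σT_e⁴ = S(1−α)/4 = 184.1 W m⁻² → T_e = 238.7 K.
T_s = (N+1)^(1/4)·T_e = 373.6 K.
So the greenhouse effect raises the surface by 373.6 − 238.7 = 134.9 K.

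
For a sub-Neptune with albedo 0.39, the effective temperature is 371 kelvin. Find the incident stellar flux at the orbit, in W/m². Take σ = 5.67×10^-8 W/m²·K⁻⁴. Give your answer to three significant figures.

7040 W/m²

From S(1−α)/4 = σT⁴: S = 4σT⁴/(1−α).
The emitted flux is σT⁴ = 1074 W/m².
S = 4·1074/0.61 = 7044 W/m².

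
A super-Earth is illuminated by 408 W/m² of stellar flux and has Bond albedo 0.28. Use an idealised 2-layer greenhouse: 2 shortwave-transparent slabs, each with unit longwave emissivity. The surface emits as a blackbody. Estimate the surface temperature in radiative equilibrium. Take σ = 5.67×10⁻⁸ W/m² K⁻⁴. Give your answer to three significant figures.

250 K

OLR = S(1−α)/4 = 73.44 W/m²; the top layer radiates at T_e = 189.7 K.
For an N-layer opaque stack, T_s⁴ = (N+1)T_e⁴, hence T_s = (3)^(1/4)×189.7 K = 249.7 K.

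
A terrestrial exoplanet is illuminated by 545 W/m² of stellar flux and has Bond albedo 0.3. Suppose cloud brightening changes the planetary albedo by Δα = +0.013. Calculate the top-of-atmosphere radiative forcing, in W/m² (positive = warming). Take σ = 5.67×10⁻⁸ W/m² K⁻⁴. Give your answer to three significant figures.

ΔF = −(S/4)Δα = −(545.0/4)×(+0.013) = -1.771 W/m².

-1.77 W/m²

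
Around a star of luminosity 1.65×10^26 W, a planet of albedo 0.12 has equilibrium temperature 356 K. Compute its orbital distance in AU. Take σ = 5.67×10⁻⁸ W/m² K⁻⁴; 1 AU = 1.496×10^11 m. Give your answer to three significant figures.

The flux needed for this T is 4σT⁴/(1−0.12) = 4140 W/m².
S = L/(4πd²) → d = √(L/4πS) = √(1.65×10^26/(4π·4140)) = 5.632×10^10 m = 0.3765 AU.

0.376 AU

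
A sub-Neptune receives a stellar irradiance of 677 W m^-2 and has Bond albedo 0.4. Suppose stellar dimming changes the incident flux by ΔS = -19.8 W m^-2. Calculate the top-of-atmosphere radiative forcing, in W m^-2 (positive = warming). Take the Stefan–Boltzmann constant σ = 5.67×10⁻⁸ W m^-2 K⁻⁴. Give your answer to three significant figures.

-2.97 W m^-2

Only a fraction (1−α) is absorbed and it's spread over 4πR², so ΔF = (1−α)ΔS/4 = -2.970 W m^-2.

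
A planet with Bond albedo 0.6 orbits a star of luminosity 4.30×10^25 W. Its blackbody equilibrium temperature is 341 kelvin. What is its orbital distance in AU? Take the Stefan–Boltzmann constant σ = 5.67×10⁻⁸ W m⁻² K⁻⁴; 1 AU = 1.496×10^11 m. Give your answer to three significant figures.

Required flux: S = 4σT⁴/(1−α) = 7667 W m⁻².
Then d = [L/(4πS)]^(1/2) = 2.113×10^10 m, i.e. 0.1412 AU.

0.141 AU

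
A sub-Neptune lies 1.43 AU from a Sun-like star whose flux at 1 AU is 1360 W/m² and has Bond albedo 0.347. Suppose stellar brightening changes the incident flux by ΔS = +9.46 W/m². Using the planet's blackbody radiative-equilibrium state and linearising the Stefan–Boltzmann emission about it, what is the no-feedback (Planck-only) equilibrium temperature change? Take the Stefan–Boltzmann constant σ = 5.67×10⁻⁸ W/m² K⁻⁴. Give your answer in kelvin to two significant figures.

Irradiance scales as 1/d², so S = 1360 W/m² × (1/1.43)² = 665.1 W/m².
The baseline emission temperature is T_e = 209.2 K.
TOA radiative forcing: ΔF = (1−α)ΔS/4 = 0.653·(+9.46)/4 = 1.544 W/m².
The Planck feedback parameter is 4σT_e³ = 2.076 W/m²/K.
Hence the no-feedback warming is ΔF/(4σT_e³) = 0.744 K.

0.74 K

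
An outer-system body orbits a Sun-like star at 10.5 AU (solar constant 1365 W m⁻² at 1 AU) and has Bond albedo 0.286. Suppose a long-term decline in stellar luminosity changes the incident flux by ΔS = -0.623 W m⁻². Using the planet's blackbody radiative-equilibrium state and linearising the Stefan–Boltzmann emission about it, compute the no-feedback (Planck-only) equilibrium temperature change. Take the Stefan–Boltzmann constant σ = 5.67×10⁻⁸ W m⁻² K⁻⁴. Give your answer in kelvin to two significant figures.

Flux at the orbit: S = 1365/(10.5)² = 12.38 W m⁻².
The baseline emission temperature is T_e = 79.01 K.
TOA radiative forcing: ΔF = (1−α)ΔS/4 = 0.714·(-0.623)/4 = -0.1112 W m⁻².
The Planck feedback parameter is 4σT_e³ = 0.1119 W m⁻²/K.
So ΔT₀ = -0.1112/0.1119 = -0.994 K.

-0.99 kelvin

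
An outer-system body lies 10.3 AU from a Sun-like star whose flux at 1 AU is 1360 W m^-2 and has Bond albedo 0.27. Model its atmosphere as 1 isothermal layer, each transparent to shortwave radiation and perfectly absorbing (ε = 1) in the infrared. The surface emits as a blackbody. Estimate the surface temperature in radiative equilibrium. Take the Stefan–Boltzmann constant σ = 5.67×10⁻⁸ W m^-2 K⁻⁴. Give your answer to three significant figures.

Flux at the orbit: S = 1360/(10.3)² = 12.82 W m^-2.
The effective emission temperature is T_e = [S(1−α)/(4σ)]^¼ = 80.15 K.
Layer-by-layer balance gives σT_s⁴ = (N+1)σT_e⁴, so T_s = 2^¼·80.15 = 95.31 K.

95.3 K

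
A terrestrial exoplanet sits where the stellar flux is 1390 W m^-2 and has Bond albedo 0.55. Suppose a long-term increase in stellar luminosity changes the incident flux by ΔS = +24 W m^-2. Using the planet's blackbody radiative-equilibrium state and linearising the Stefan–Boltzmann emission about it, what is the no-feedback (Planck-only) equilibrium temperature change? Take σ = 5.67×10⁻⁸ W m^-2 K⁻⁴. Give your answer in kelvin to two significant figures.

Reference equilibrium: T_e = [S(1−α)/(4σ)]^(1/4) = 229.2 K.
TOA radiative forcing: ΔF = (1−α)ΔS/4 = 0.45·(+24)/4 = 2.700 W m^-2.
Linearising σT⁴ gives d(σT⁴)/dT = 4σT_e³ = 2.729 W m^-2 per K.
So ΔT₀ = 2.700/2.729 = 0.989 K.

0.99 K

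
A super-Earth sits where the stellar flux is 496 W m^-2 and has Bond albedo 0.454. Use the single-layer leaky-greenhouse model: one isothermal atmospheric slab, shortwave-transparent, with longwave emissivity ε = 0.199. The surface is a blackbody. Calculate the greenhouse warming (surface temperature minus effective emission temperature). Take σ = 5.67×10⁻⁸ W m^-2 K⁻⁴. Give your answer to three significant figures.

4.93 kelvin

The planet radiates to space at T_e = [S(1−α)/(4σ)]^(1/4) = 185.9 K.
For a single slab of emissivity ε, T_s⁴ = 2T_e⁴/(2−ε); thus T_s = 185.9·(1.11)^(1/4) = 190.8 K.
Greenhouse warming: T_s − T_e = 4.935 K.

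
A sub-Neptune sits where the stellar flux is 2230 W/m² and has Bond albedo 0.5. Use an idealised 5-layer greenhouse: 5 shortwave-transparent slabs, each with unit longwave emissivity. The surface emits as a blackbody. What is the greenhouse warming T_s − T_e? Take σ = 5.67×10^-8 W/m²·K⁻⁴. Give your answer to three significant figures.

Top-of-atmosphere balance: σT_e⁴ = S(1−α)/4 = 278.8 W/m² → T_e = 264.8 K.
Surface: T_s = (6)^¼·T_e = 414.4 K.
So the greenhouse effect raises the surface by 414.4 − 264.8 = 149.6 K.

150 K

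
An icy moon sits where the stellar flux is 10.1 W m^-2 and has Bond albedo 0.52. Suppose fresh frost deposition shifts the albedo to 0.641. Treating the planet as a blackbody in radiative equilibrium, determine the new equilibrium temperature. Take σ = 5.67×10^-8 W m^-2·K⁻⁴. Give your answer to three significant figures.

With the new albedo, S(1−α₂)/4 = 0.9065 W m^-2, so T₂ = 63.23 K.

63.2 K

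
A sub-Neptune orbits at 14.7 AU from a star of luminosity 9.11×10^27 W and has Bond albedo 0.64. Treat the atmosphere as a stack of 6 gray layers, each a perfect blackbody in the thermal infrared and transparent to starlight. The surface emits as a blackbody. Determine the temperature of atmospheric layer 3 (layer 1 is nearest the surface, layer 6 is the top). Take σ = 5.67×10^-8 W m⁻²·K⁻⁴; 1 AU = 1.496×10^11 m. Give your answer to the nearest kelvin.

Orbital distance: d = 14.7 AU = 2.199×10^12 m.
Spreading L over a sphere of radius d: S = 9.11×10^27/(4π·2.20×10^12²) = 149.9 W m⁻².
Top-of-atmosphere balance: σT_e⁴ = S(1−α)/4 = 13.49 W m⁻² → T_e = 124.2 K.
Each opaque layer satisfies 2T_j⁴ = T_{j−1}⁴ + T_{j+1}⁴, giving T_k⁴ = (N+1−k)T_e⁴.
With k = 3: T_3 = (6+1−3)^¼·124.2 K = 175.6 K.

176 K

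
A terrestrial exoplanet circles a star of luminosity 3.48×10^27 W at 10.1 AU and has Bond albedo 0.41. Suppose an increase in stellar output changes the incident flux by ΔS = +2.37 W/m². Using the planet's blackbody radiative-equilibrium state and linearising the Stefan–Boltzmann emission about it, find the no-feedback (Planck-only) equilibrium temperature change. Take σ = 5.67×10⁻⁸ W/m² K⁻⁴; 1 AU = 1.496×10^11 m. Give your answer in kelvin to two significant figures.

0.65 kelvin

Orbital distance: d = 10.1 AU = 1.511×10^12 m.
Flux at the orbit: S = L/(4πd²) = 3.48×10^27/(4π·(1.51×10^12)²) = 121.3 W/m².
Reference equilibrium: T_e = [S(1−α)/(4σ)]^(1/4) = 133.3 K.
Only a fraction (1−α) is absorbed and it's spread over 4πR², so ΔF = (1−α)ΔS/4 = 0.3496 W/m².
Linearising σT⁴ gives d(σT⁴)/dT = 4σT_e³ = 0.5370 W/m² per K.
Hence the no-feedback warming is ΔF/(4σT_e³) = 0.651 K.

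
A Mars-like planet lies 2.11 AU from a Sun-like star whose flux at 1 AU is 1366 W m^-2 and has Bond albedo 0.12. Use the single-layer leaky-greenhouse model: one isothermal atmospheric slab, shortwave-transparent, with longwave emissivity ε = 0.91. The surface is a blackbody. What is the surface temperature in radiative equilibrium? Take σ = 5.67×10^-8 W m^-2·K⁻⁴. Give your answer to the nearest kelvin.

216 K

Flux at the orbit: S = 1366/(2.11)² = 306.8 W m^-2.
At the top of the atmosphere, σT_e⁴ = S(1−α)/4 = 67.50 W m^-2, giving T_e = 185.8 K.
Surface balance with a leaky layer gives σT_s⁴ = σT_e⁴·2/(2−ε), so T_s = T_e·[2/(2−0.91)]^(1/4) = 216.2 K.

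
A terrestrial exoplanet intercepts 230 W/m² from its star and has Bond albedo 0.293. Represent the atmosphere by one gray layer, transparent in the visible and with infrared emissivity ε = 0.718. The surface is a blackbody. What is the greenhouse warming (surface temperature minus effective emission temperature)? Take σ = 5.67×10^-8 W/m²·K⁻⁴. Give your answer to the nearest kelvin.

19 K

The planet radiates to space at T_e = [S(1−α)/(4σ)]^(1/4) = 163.6 K.
Surface balance with a leaky layer gives σT_s⁴ = σT_e⁴·2/(2−ε), so T_s = T_e·[2/(2−0.718)]^(1/4) = 182.9 K.
T_s − T_e = 182.9 − 163.6 = 19.24 K.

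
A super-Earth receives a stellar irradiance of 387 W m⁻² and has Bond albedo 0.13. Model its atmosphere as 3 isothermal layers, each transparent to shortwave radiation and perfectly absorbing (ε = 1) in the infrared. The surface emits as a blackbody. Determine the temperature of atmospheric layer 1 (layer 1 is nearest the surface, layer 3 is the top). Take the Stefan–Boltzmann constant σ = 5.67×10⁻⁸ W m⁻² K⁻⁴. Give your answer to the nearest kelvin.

258 K

Top-of-atmosphere balance: σT_e⁴ = S(1−α)/4 = 84.17 W m⁻² → T_e = 196.3 K.
Each opaque layer satisfies 2T_j⁴ = T_{j−1}⁴ + T_{j+1}⁴, giving T_k⁴ = (N+1−k)T_e⁴.
With k = 1: T_1 = (3+1−1)^¼·196.3 K = 258.3 K.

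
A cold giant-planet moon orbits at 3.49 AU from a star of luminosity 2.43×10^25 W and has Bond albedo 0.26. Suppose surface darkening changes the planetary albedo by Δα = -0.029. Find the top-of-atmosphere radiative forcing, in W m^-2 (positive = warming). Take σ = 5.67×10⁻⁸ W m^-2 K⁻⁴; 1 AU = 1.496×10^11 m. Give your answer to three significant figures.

0.0514 W m^-2

Orbital distance: d = 3.49 AU = 5.221×10^11 m.
Flux at the orbit: S = L/(4πd²) = 2.43×10^25/(4π·(5.22×10^11)²) = 7.094 W m^-2.
The change in absorbed flux is Δ[S(1−α)/4] = −SΔα/4 = 0.05143 W m^-2.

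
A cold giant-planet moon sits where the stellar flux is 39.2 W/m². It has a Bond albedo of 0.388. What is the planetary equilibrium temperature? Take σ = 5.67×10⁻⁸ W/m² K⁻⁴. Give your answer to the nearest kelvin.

101 K

The planet absorbs (1−α)S over its disc πR² and re-emits over 4πR², so the mean absorbed flux is (1−0.388)·39.20/4 = 5.998 W/m².
Balancing against σT⁴: T = (5.998/5.67×10⁻⁸)^(1/4) = 101.4 K.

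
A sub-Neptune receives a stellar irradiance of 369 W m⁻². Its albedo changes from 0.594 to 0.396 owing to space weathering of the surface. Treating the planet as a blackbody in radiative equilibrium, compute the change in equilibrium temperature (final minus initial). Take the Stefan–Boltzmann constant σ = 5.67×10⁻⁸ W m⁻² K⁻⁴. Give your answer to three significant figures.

Before: T₁ = [369.0·0.406/(4σ)]^(1/4) = 160.3 K.
After:  T₂ = [369.0·0.604/(4σ)]^(1/4) = 177.1 K.
ΔT = T₂ − T₁ = 16.74 K.

16.7 K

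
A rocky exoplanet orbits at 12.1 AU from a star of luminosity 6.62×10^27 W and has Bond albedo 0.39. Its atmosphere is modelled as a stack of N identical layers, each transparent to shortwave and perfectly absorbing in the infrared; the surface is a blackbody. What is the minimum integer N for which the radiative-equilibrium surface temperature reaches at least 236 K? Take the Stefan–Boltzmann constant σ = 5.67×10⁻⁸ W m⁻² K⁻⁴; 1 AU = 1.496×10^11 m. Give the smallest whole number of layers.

7

Orbital distance: d = 12.1 AU = 1.810×10^12 m.
S = L/(4πd²) = 160.8 W m⁻².
The effective emission temperature is T_e = [S(1−α)/(4σ)]^¼ = 144.2 K.
T_s = (N+1)^(1/4)·T_e ≥ 236 K requires N+1 ≥ (T_s/T_e)⁴ = (236/144.2)⁴ = 7.174.
So N ≥ 6.174; the smallest integer is N = 7.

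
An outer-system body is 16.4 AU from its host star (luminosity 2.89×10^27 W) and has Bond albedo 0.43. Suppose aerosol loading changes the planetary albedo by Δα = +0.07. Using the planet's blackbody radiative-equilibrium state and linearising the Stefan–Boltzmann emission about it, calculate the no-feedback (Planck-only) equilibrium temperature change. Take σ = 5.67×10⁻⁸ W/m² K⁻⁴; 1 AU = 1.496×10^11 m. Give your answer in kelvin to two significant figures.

Orbital distance: d = 16.4 AU = 2.453×10^12 m.
Flux at the orbit: S = L/(4πd²) = 2.89×10^27/(4π·(2.45×10^12)²) = 38.21 W/m².
Unperturbed T_e = [38.21·(1−0.43)/(4σ)]^¼ = 98.99 K.
ΔF = −(S/4)Δα = −(38.21/4)×(+0.07) = -0.6686 W/m².
Linearising σT⁴ gives d(σT⁴)/dT = 4σT_e³ = 0.2200 W/m² per K.
So ΔT₀ = -0.6686/0.2200 = -3.04 K.

-3.0 K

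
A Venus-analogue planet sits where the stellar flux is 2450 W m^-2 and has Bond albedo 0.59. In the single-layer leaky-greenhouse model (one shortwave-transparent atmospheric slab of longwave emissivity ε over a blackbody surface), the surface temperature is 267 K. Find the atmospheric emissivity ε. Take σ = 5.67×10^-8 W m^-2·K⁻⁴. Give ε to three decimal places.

0.257

TOA balance gives T_e = 258.0 K.
T_s⁴ = T_e⁴·2/(2−ε) → ε = 2 − 2(T_e/T_s)⁴ = 2 − 2·(258.0/267)⁴ = 0.2570.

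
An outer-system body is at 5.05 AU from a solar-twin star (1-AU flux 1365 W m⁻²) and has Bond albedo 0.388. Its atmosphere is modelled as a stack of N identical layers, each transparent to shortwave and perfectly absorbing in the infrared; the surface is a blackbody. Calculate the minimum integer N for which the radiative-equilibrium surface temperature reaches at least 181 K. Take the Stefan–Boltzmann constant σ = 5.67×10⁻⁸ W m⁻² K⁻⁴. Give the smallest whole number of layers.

7

Irradiance scales as 1/d², so S = 1365 W m⁻² × (1/5.05)² = 53.52 W m⁻².
Top-of-atmosphere balance: σT_e⁴ = S(1−α)/4 = 8.189 W m⁻² → T_e = 109.6 K.
Need (N+1)T_e⁴ ≥ T_s⁴, i.e. N+1 ≥ (181/109.6)⁴ = 7.431.
The minimum whole number is N = 7.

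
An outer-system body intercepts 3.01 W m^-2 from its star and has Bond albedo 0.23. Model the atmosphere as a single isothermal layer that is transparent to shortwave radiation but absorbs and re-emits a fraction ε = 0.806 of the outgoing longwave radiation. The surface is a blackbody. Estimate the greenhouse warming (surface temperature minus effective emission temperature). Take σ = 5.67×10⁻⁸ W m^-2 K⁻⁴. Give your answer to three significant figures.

7.78 K

Effective emission temperature (TOA balance): σT_e⁴ = S(1−α)/4 = 0.5794 W m^-2 → T_e = 56.54 K.
The surface balance (absorbed SW + ε·downward IR = σT_s⁴) with T_a⁴ = T_s⁴/2 reduces to T_s = T_e·[2/(2−ε)]^¼ = 64.32 K.
T_s − T_e = 64.32 − 56.54 = 7.782 K.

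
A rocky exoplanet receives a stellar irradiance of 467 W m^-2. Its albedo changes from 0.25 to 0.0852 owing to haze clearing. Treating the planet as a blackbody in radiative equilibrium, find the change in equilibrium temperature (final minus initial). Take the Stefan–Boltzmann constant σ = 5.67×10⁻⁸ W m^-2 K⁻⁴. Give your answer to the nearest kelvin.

Before: T₁ = [467.0·0.75/(4σ)]^(1/4) = 198.2 K.
With α = 0.0852, T₂ = 208.3 K.
Change: 208.3 − 198.2 = 10.09 K.

10 kelvin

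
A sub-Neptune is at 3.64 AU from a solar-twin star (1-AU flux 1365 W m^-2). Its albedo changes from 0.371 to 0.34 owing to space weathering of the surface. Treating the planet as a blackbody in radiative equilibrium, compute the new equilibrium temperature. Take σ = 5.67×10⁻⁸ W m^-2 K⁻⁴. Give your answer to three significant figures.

Irradiance scales as 1/d², so S = 1365 W m^-2 × (1/3.64)² = 103.0 W m^-2.
New equilibrium: T₂ = [(1−0.34)·103.0/(4σ)]^(1/4) = 131.6 K.

132 K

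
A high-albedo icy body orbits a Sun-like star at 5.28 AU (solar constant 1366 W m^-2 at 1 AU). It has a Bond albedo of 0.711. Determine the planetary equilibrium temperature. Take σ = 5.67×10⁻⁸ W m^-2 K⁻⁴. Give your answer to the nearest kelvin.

89 K

By the inverse-square law, S = 1366/5.28² = 49.00 W m^-2.
The planet absorbs (1−α)S over its disc πR² and re-emits over 4πR², so the mean absorbed flux is (1−0.711)·49.00/4 = 3.540 W m^-2.
In equilibrium σT⁴ equals this, so T = 88.89 K.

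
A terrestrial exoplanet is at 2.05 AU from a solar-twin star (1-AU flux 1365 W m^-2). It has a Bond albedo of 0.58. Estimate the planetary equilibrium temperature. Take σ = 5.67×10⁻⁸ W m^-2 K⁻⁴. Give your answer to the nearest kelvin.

157 K

Flux at the orbit: S = 1365/(2.05)² = 324.8 W m^-2.
The planet absorbs (1−α)S over its disc πR² and re-emits over 4πR², so the mean absorbed flux is (1−0.58)·324.8/4 = 34.10 W m^-2.
Set σT⁴ = 34.10 → T = (34.10/σ)^(1/4) = 156.6 K.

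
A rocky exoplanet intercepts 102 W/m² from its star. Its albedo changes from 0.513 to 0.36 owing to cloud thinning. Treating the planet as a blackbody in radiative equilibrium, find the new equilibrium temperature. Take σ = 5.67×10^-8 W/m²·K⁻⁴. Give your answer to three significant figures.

With the new albedo, S(1−α₂)/4 = 16.32 W/m², so T₂ = 130.3 K.

130 kelvin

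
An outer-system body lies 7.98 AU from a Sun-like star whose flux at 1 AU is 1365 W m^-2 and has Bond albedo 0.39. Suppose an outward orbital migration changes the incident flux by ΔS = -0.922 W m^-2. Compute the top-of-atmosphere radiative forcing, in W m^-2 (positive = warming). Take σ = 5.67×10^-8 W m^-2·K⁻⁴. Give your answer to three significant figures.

By the inverse-square law, S = 1365/7.98² = 21.44 W m^-2.
TOA radiative forcing: ΔF = (1−α)ΔS/4 = 0.61·(-0.922)/4 = -0.1406 W m^-2.

-0.141 W m^-2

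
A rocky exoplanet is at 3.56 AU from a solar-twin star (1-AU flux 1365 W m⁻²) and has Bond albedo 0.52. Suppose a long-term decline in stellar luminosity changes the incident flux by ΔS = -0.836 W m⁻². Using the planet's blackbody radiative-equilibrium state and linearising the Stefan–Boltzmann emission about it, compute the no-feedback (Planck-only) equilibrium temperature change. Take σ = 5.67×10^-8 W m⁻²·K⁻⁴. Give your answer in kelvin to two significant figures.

By the inverse-square law, S = 1365/3.56² = 107.7 W m⁻².
Reference equilibrium: T_e = [S(1−α)/(4σ)]^(1/4) = 122.9 K.
TOA radiative forcing: ΔF = (1−α)ΔS/4 = 0.48·(-0.836)/4 = -0.1003 W m⁻².
Planck response: λ_P = 4σT_e³ = 4·5.67×10⁻⁸·(122.9)³ = 0.4207 W m⁻²/K.
Hence the no-feedback warming is ΔF/(4σT_e³) = -0.238 K.

-0.24 kelvin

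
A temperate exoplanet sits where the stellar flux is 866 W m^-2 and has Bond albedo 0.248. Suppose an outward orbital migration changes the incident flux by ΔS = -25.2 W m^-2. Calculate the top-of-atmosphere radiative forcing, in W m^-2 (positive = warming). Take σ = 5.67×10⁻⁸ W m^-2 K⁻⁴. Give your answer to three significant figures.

-4.74 W m^-2

ΔF = Δ[S(1−α)]/4 = (1−0.248)·-25.2/4 = -4.738 W m^-2.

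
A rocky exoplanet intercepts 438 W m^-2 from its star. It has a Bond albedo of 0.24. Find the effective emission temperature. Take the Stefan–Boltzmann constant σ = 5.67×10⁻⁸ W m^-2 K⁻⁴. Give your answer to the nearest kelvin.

196 K

Averaging over the sphere, the absorbed flux is S(1−α)/4 = 83.22 W m^-2.
Balancing against σT⁴: T = (83.22/5.67×10⁻⁸)^(1/4) = 195.7 K.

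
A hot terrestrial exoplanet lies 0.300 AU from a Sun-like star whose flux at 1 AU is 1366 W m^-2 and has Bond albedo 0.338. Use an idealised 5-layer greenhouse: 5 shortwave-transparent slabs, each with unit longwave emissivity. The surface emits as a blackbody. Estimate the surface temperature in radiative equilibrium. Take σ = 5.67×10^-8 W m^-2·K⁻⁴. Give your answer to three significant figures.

By the inverse-square law, S = 1366/0.300² = 15180 W m^-2.
OLR = S(1−α)/4 = 2512 W m^-2; the top layer radiates at T_e = 458.8 K.
For an N-layer opaque stack, T_s⁴ = (N+1)T_e⁴, hence T_s = (6)^(1/4)×458.8 K = 718.0 K.

718 kelvin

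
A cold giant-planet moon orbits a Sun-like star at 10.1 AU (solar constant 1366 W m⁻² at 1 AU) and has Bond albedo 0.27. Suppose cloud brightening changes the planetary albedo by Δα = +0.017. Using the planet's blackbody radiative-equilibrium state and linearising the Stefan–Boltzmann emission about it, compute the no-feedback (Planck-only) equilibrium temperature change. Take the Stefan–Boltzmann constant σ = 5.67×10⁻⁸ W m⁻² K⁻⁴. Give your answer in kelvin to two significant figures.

Irradiance scales as 1/d², so S = 1366 W m⁻² × (1/10.1)² = 13.39 W m⁻².
Reference equilibrium: T_e = [S(1−α)/(4σ)]^(1/4) = 81.03 K.
The change in absorbed flux is Δ[S(1−α)/4] = −SΔα/4 = -0.05691 W m⁻².
Planck response: λ_P = 4σT_e³ = 4·5.67×10⁻⁸·(81.03)³ = 0.1206 W m⁻²/K.
So ΔT₀ = -0.05691/0.1206 = -0.472 K.

-0.47 K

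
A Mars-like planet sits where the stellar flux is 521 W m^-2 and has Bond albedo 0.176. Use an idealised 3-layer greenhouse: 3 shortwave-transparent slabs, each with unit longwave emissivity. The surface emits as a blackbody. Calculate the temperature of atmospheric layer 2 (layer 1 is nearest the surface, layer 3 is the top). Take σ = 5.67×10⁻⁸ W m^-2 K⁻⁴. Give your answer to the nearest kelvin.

The effective emission temperature is T_e = [S(1−α)/(4σ)]^¼ = 208.6 K.
Each opaque layer satisfies 2T_j⁴ = T_{j−1}⁴ + T_{j+1}⁴, giving T_k⁴ = (N+1−k)T_e⁴.
T_2 = (2)^(1/4)·208.6 = 248.0 K.

248 K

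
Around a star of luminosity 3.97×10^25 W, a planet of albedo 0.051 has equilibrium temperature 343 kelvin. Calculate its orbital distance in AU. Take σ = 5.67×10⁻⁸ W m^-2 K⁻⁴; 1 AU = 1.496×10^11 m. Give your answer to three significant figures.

Energy balance gives S = 4σT⁴/(1−α) = 3308 W m^-2.
From L = 4πd²S, d = √(3.97×10^25/(4π·3308)) = 3.090×10^10 m = 0.2066 AU.

0.207 AU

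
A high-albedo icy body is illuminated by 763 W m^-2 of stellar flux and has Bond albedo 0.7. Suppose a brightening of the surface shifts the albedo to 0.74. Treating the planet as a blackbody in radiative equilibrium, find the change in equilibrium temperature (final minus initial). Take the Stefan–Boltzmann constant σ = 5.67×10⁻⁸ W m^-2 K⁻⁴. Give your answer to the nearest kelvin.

Before: T₁ = [763.0·0.3/(4σ)]^(1/4) = 178.2 K.
With α = 0.74, T₂ = 172.0 K.
ΔT = T₂ − T₁ = -6.264 K.

-6 K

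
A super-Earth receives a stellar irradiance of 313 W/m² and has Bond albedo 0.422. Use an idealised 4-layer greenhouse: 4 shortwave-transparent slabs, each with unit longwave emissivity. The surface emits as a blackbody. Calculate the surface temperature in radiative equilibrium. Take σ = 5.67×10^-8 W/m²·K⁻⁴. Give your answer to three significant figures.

251 K

The effective emission temperature is T_e = [S(1−α)/(4σ)]^¼ = 168.1 K.
With N = 4 opaque layers, T_s = (N+1)^(1/4)·T_e = 5^(1/4)·168.1 = 251.3 K.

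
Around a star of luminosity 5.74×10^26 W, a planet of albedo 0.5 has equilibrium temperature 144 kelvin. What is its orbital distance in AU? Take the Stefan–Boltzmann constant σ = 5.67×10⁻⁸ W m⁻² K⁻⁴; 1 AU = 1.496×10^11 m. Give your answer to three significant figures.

The flux needed for this T is 4σT⁴/(1−0.5) = 195.0 W m⁻².
From L = 4πd²S, d = √(5.74×10^26/(4π·195.0)) = 4.839×10^11 m = 3.235 AU.

3.23 AU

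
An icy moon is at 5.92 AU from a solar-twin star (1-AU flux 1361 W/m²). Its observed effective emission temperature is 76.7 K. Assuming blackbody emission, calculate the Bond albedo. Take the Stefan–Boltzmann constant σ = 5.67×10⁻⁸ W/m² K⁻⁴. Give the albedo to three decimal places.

Flux at the orbit: S = 1361/(5.92)² = 38.83 W/m².
Energy balance: S(1−α)/4 = σT⁴, so 1−α = 4σT⁴/S.
4σT⁴ = 4·5.67×10⁻⁸·(76.7)⁴ = 7.849 W/m².
Hence α = 1 − 7.849/38.83 = 0.7979.

0.798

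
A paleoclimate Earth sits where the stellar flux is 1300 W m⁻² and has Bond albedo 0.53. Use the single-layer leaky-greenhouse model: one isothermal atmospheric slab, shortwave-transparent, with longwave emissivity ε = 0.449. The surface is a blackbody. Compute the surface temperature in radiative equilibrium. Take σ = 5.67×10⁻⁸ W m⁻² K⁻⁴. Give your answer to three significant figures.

Effective emission temperature (TOA balance): σT_e⁴ = S(1−α)/4 = 152.8 W m⁻² → T_e = 227.8 K.
For a single slab of emissivity ε, T_s⁴ = 2T_e⁴/(2−ε); thus T_s = 227.8·(1.289)^(1/4) = 242.8 K.

243 K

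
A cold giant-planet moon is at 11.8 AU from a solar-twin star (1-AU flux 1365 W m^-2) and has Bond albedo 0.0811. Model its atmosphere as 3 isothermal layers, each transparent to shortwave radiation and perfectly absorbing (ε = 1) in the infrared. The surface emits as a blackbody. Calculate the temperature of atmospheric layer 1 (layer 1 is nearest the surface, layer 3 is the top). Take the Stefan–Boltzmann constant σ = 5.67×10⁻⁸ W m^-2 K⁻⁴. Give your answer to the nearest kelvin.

Flux at the orbit: S = 1365/(11.8)² = 9.803 W m^-2.
OLR = S(1−α)/4 = 2.252 W m^-2; the top layer radiates at T_e = 79.39 K.
In the N-layer model, layer k (counted from the surface) has T_k = (N+1−k)^(1/4)·T_e.
T_1 = (3)^(1/4)·79.39 = 104.5 K.

104 K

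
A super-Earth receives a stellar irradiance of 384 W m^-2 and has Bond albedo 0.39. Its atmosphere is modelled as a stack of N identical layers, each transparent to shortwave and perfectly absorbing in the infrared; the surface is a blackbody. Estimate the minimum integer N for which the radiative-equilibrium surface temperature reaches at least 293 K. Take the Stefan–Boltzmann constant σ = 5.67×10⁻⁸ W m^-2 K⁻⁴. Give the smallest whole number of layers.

7

Top-of-atmosphere balance: σT_e⁴ = S(1−α)/4 = 58.56 W m^-2 → T_e = 179.3 K.
Need (N+1)T_e⁴ ≥ T_s⁴, i.e. N+1 ≥ (293/179.3)⁴ = 7.136.
Rounding up, N = 7.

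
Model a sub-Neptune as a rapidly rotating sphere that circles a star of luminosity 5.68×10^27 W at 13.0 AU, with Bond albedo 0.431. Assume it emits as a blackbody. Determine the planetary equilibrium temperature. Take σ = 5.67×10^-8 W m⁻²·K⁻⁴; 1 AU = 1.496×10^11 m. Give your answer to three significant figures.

Orbital distance: d = 13.0 AU = 1.945×10^12 m.
Flux at the orbit: S = L/(4πd²) = 5.68×10^27/(4π·(1.94×10^12)²) = 119.5 W m⁻².
Absorbed flux (global mean): S(1−α)/4 = 119.5·0.569/4 = 17.00 W m⁻².
In equilibrium σT⁴ equals this, so T = 131.6 K.

132 K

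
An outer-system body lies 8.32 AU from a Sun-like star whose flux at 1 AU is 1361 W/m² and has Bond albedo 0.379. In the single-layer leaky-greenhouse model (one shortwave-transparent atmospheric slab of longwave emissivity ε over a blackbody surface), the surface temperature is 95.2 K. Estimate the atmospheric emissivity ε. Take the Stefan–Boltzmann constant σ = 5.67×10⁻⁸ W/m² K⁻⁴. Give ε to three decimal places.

0.689

Irradiance scales as 1/d², so S = 1361 W/m² × (1/8.32)² = 19.66 W/m².
TOA balance gives T_e = 85.66 K.
T_s⁴ = T_e⁴·2/(2−ε) → ε = 2 − 2(T_e/T_s)⁴ = 2 − 2·(85.66/95.2)⁴ = 0.6892.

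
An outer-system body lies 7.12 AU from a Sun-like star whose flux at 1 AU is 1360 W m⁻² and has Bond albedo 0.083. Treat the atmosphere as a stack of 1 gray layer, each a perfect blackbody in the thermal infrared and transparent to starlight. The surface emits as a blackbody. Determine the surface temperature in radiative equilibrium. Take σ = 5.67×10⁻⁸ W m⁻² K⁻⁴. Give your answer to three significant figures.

Flux at the orbit: S = 1360/(7.12)² = 26.83 W m⁻².
OLR = S(1−α)/4 = 6.150 W m⁻²; the top layer radiates at T_e = 102.1 K.
With N = 1 opaque layers, T_s = (N+1)^(1/4)·T_e = 2^(1/4)·102.1 = 121.4 K.

121 kelvin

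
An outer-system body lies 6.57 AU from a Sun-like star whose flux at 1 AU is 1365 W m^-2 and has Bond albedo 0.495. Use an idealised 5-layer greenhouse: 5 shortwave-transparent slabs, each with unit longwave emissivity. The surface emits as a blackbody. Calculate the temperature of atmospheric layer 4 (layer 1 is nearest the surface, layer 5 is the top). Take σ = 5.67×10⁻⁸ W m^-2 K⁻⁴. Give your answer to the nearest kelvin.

109 K

By the inverse-square law, S = 1365/6.57² = 31.62 W m^-2.
Top-of-atmosphere balance: σT_e⁴ = S(1−α)/4 = 3.992 W m^-2 → T_e = 91.60 K.
Each opaque layer satisfies 2T_j⁴ = T_{j−1}⁴ + T_{j+1}⁴, giving T_k⁴ = (N+1−k)T_e⁴.
With k = 4: T_4 = (5+1−4)^¼·91.60 K = 108.9 K.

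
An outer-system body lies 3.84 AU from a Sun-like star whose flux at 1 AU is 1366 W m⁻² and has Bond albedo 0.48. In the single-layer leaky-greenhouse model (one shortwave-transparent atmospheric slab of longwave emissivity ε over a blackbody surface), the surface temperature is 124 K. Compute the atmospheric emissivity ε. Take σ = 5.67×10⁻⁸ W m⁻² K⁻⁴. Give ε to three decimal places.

0.203

Flux at the orbit: S = 1366/(3.84)² = 92.64 W m⁻².
Effective temperature: T_e = [S(1−α)/(4σ)]^(1/4) = 120.7 K.
Since (2−ε)/2 = (T_e/T_s)⁴ = 0.8984, ε = 0.2032.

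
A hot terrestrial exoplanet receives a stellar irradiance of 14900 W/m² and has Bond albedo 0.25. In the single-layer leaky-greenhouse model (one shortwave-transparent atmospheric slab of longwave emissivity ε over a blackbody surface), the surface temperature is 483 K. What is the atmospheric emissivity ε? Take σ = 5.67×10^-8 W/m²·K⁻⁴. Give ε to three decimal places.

First, T_e = [14900·(1−0.25)/(4σ)]^(1/4) = 471.1 K.
Inverting T_s⁴ = 2T_e⁴/(2−ε): (T_e/T_s)⁴ = 0.9053, so ε = 2(1 − 0.9053) = 0.1893.

0.189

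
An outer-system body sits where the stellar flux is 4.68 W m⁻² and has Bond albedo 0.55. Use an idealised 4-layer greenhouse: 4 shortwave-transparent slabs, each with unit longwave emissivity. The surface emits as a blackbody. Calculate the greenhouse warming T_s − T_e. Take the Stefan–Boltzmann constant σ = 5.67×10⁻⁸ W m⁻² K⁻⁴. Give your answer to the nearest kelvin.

27 kelvin

OLR = S(1−α)/4 = 0.5265 W m⁻²; the top layer radiates at T_e = 55.20 K.
T_s = (N+1)^(1/4)·T_e = 82.55 K.
So the greenhouse effect raises the surface by 82.55 − 55.20 = 27.34 K.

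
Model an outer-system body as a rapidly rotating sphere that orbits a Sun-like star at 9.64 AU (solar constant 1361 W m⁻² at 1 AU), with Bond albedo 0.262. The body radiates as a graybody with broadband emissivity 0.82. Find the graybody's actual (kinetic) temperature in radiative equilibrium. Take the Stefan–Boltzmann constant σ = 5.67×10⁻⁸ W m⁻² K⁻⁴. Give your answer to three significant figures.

87.3 K

By the inverse-square law, S = 1361/9.64² = 14.65 W m⁻².
Absorbed flux (global mean): S(1−α)/4 = 14.65·0.738/4 = 2.702 W m⁻².
Radiative balance εσT⁴ = 2.702 gives T = [2.702/(0.82·σ)]^(1/4) = 87.31 K.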